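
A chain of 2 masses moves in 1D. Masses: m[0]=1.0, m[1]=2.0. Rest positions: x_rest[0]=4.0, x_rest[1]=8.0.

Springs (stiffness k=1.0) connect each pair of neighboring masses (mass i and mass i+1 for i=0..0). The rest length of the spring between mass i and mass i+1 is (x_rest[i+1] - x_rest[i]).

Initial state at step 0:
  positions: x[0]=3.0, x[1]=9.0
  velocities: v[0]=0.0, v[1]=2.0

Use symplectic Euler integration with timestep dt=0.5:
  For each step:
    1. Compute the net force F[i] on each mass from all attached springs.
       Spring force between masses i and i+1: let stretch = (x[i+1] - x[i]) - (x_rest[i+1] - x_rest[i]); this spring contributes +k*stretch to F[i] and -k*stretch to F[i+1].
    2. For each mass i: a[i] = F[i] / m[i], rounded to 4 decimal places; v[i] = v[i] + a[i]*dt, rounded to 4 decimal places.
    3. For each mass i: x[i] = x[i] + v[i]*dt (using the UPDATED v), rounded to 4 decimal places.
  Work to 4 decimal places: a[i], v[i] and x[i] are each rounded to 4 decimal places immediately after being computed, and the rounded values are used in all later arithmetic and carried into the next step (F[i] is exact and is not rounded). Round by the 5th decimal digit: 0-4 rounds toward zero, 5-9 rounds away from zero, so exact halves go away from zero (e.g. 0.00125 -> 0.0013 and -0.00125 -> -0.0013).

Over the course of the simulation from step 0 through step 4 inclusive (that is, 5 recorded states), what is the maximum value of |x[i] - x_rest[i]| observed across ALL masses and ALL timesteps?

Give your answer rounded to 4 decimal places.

Step 0: x=[3.0000 9.0000] v=[0.0000 2.0000]
Step 1: x=[3.5000 9.7500] v=[1.0000 1.5000]
Step 2: x=[4.5625 10.2188] v=[2.1250 0.9375]
Step 3: x=[6.0391 10.4805] v=[2.9532 0.5234]
Step 4: x=[7.6261 10.6871] v=[3.1739 0.4131]
Max displacement = 3.6261

Answer: 3.6261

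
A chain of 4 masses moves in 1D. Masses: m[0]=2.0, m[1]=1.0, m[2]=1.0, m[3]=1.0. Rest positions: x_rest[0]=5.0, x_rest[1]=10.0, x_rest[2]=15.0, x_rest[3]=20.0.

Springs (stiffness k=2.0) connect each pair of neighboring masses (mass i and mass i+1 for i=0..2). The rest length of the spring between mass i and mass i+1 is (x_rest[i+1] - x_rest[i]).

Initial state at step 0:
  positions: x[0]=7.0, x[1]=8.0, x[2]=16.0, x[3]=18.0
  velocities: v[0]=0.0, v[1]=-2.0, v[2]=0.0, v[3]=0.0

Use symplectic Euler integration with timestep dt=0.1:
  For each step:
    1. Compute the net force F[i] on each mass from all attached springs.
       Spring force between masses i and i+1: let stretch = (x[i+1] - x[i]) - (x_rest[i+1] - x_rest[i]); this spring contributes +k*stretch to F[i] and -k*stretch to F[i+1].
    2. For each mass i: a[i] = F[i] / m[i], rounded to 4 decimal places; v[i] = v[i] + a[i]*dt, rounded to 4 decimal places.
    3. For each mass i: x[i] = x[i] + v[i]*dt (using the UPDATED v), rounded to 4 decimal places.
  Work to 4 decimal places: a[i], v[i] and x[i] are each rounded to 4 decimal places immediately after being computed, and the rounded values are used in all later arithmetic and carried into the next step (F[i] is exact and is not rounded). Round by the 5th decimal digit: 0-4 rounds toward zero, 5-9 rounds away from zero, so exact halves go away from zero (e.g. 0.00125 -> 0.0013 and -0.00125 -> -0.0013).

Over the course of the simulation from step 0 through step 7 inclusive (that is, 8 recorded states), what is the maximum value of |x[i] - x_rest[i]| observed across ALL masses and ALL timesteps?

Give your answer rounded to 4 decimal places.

Answer: 2.0600

Derivation:
Step 0: x=[7.0000 8.0000 16.0000 18.0000] v=[0.0000 -2.0000 0.0000 0.0000]
Step 1: x=[6.9600 7.9400 15.8800 18.0600] v=[-0.4000 -0.6000 -1.2000 0.6000]
Step 2: x=[6.8798 8.0192 15.6448 18.1764] v=[-0.8020 0.7920 -2.3520 1.1640]
Step 3: x=[6.7610 8.2281 15.3077 18.3422] v=[-1.1881 2.0892 -3.3708 1.6577]
Step 4: x=[6.6069 8.5493 14.8897 18.5473] v=[-1.5414 3.2117 -4.1798 2.0508]
Step 5: x=[6.4222 8.9584 14.4181 18.7792] v=[-1.8472 4.0913 -4.7164 2.3193]
Step 6: x=[6.2128 9.4260 13.9245 19.0239] v=[-2.0936 4.6760 -4.9361 2.4471]
Step 7: x=[5.9856 9.9193 13.4429 19.2666] v=[-2.2723 4.9331 -4.8159 2.4272]
Max displacement = 2.0600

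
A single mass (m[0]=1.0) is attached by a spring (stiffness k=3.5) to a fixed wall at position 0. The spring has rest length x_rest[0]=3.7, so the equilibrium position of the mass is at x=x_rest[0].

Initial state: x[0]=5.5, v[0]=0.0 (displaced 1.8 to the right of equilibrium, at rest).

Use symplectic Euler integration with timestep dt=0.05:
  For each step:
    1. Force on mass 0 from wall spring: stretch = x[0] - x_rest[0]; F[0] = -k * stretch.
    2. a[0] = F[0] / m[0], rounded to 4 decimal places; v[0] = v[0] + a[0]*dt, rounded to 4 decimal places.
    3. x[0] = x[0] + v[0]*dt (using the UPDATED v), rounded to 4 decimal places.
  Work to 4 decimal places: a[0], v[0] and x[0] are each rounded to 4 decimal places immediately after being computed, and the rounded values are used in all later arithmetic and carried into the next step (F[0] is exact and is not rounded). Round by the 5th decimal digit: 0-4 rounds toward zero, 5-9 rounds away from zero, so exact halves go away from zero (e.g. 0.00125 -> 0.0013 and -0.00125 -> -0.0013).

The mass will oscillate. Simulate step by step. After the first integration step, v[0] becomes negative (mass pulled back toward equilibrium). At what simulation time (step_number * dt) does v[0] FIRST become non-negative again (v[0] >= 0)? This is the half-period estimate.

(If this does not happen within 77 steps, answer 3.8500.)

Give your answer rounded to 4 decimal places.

Step 0: x=[5.5000] v=[0.0000]
Step 1: x=[5.4843] v=[-0.3150]
Step 2: x=[5.4529] v=[-0.6273]
Step 3: x=[5.4062] v=[-0.9341]
Step 4: x=[5.3446] v=[-1.2327]
Step 5: x=[5.2686] v=[-1.5205]
Step 6: x=[5.1789] v=[-1.7950]
Step 7: x=[5.0762] v=[-2.0538]
Step 8: x=[4.9615] v=[-2.2946]
Step 9: x=[4.8357] v=[-2.5154]
Step 10: x=[4.7000] v=[-2.7142]
Step 11: x=[4.5555] v=[-2.8892]
Step 12: x=[4.4036] v=[-3.0389]
Step 13: x=[4.2455] v=[-3.1620]
Step 14: x=[4.0826] v=[-3.2575]
Step 15: x=[3.9164] v=[-3.3245]
Step 16: x=[3.7483] v=[-3.3624]
Step 17: x=[3.5798] v=[-3.3709]
Step 18: x=[3.4123] v=[-3.3499]
Step 19: x=[3.2473] v=[-3.2996]
Step 20: x=[3.0863] v=[-3.2204]
Step 21: x=[2.9307] v=[-3.1130]
Step 22: x=[2.7818] v=[-2.9784]
Step 23: x=[2.6409] v=[-2.8177]
Step 24: x=[2.5093] v=[-2.6324]
Step 25: x=[2.3881] v=[-2.4240]
Step 26: x=[2.2784] v=[-2.1944]
Step 27: x=[2.1811] v=[-1.9456]
Step 28: x=[2.0971] v=[-1.6798]
Step 29: x=[2.0271] v=[-1.3993]
Step 30: x=[1.9718] v=[-1.1065]
Step 31: x=[1.9316] v=[-0.8041]
Step 32: x=[1.9069] v=[-0.4946]
Step 33: x=[1.8979] v=[-0.1808]
Step 34: x=[1.9046] v=[0.1346]
First v>=0 after going negative at step 34, time=1.7000

Answer: 1.7000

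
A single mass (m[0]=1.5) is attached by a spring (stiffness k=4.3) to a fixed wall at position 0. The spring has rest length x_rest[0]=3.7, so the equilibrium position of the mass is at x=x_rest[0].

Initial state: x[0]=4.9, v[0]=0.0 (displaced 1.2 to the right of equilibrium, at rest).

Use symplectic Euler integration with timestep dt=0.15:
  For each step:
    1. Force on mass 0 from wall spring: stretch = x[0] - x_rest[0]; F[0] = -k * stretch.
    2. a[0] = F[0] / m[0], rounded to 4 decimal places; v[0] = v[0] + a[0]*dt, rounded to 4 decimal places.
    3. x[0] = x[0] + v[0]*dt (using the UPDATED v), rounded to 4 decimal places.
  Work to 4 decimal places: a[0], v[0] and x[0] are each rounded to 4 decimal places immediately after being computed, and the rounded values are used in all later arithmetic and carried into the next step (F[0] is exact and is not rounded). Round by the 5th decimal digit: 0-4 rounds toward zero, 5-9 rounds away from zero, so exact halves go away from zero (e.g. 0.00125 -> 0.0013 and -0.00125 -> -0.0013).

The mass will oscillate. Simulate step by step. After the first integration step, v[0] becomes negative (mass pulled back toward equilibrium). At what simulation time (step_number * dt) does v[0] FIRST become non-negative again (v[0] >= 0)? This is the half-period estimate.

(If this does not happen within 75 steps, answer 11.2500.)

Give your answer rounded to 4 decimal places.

Step 0: x=[4.9000] v=[0.0000]
Step 1: x=[4.8226] v=[-0.5160]
Step 2: x=[4.6728] v=[-0.9987]
Step 3: x=[4.4603] v=[-1.4170]
Step 4: x=[4.1987] v=[-1.7439]
Step 5: x=[3.9050] v=[-1.9583]
Step 6: x=[3.5980] v=[-2.0465]
Step 7: x=[3.2976] v=[-2.0026]
Step 8: x=[3.0232] v=[-1.8296]
Step 9: x=[2.7924] v=[-1.5386]
Step 10: x=[2.6202] v=[-1.1483]
Step 11: x=[2.5176] v=[-0.6840]
Step 12: x=[2.4913] v=[-0.1756]
Step 13: x=[2.5429] v=[0.3441]
First v>=0 after going negative at step 13, time=1.9500

Answer: 1.9500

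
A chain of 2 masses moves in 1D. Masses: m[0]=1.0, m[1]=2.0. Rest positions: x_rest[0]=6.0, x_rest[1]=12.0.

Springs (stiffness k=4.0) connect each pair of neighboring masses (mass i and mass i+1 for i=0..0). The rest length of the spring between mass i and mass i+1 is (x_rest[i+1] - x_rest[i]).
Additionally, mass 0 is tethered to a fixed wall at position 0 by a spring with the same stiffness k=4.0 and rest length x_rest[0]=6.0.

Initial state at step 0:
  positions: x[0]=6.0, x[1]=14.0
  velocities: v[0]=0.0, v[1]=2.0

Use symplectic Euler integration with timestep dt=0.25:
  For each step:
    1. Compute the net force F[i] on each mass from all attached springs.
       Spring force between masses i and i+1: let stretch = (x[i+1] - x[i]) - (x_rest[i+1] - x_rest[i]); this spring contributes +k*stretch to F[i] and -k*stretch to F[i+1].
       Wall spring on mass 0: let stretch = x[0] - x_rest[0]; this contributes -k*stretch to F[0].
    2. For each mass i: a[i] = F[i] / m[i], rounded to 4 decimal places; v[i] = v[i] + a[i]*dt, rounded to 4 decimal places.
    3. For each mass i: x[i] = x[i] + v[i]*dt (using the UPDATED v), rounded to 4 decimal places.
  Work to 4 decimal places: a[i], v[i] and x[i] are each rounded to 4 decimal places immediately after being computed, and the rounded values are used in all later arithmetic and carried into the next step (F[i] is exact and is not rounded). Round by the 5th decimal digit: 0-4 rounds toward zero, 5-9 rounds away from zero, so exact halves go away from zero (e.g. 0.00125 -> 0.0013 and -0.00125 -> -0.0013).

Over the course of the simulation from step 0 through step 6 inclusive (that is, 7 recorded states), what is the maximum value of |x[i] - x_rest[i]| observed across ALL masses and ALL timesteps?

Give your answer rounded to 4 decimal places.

Answer: 2.2940

Derivation:
Step 0: x=[6.0000 14.0000] v=[0.0000 2.0000]
Step 1: x=[6.5000 14.2500] v=[2.0000 1.0000]
Step 2: x=[7.3125 14.2813] v=[3.2500 0.1250]
Step 3: x=[8.0391 14.1915] v=[2.9063 -0.3594]
Step 4: x=[8.2940 14.0826] v=[1.0196 -0.4356]
Step 5: x=[7.9226 14.0001] v=[-1.4858 -0.3299]
Step 6: x=[7.0899 13.9079] v=[-3.3309 -0.3687]
Max displacement = 2.2940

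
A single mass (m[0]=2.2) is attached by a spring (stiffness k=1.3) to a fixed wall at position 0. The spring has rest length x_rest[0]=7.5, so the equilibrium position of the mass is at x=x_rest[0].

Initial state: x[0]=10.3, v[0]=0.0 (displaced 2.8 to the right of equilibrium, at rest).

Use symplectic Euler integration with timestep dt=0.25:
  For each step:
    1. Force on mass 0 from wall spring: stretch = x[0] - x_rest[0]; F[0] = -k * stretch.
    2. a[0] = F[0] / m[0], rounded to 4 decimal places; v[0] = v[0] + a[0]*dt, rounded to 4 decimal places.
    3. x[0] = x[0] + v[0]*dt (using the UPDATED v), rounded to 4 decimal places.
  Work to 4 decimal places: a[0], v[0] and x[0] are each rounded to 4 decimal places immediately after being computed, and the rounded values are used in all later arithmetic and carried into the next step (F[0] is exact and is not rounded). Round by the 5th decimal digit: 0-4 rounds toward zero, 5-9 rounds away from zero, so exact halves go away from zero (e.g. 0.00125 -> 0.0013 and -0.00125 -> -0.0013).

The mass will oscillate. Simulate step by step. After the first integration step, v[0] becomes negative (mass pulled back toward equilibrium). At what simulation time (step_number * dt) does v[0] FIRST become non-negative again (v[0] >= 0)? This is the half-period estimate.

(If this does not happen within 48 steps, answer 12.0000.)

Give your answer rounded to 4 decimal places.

Step 0: x=[10.3000] v=[0.0000]
Step 1: x=[10.1966] v=[-0.4136]
Step 2: x=[9.9936] v=[-0.8120]
Step 3: x=[9.6985] v=[-1.1804]
Step 4: x=[9.3222] v=[-1.5052]
Step 5: x=[8.8786] v=[-1.7744]
Step 6: x=[8.3841] v=[-1.9781]
Step 7: x=[7.8569] v=[-2.1087]
Step 8: x=[7.3166] v=[-2.1614]
Step 9: x=[6.7830] v=[-2.1343]
Step 10: x=[6.2759] v=[-2.0284]
Step 11: x=[5.8140] v=[-1.8476]
Step 12: x=[5.4144] v=[-1.5985]
Step 13: x=[5.0918] v=[-1.2904]
Step 14: x=[4.8581] v=[-0.9347]
Step 15: x=[4.7220] v=[-0.5444]
Step 16: x=[4.6885] v=[-0.1340]
Step 17: x=[4.7588] v=[0.2813]
First v>=0 after going negative at step 17, time=4.2500

Answer: 4.2500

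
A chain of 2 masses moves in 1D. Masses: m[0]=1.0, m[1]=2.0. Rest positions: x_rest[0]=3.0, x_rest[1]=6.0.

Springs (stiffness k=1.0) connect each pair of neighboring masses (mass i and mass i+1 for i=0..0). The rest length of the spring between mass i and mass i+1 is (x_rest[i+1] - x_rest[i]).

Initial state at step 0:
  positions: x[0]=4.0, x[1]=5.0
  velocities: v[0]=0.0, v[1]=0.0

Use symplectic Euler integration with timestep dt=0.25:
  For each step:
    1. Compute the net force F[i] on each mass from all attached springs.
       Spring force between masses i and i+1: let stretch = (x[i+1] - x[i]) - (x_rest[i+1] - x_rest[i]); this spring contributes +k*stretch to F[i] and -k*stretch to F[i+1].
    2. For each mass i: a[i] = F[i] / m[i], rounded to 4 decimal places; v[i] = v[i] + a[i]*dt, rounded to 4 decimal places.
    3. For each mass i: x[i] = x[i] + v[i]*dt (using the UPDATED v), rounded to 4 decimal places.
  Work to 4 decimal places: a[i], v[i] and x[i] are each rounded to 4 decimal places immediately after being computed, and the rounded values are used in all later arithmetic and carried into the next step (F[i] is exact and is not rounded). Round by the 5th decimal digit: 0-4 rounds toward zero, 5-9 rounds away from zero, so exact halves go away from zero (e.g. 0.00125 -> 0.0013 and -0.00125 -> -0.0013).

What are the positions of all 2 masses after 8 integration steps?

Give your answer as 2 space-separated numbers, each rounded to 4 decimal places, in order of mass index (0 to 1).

Answer: 1.5018 6.2494

Derivation:
Step 0: x=[4.0000 5.0000] v=[0.0000 0.0000]
Step 1: x=[3.8750 5.0625] v=[-0.5000 0.2500]
Step 2: x=[3.6367 5.1817] v=[-0.9531 0.4766]
Step 3: x=[3.3075 5.3463] v=[-1.3169 0.6585]
Step 4: x=[2.9182 5.5410] v=[-1.5572 0.7787]
Step 5: x=[2.5053 5.7475] v=[-1.6515 0.8259]
Step 6: x=[2.1076 5.9464] v=[-1.5910 0.7956]
Step 7: x=[1.7623 6.1191] v=[-1.3813 0.6908]
Step 8: x=[1.5018 6.2494] v=[-1.0421 0.5212]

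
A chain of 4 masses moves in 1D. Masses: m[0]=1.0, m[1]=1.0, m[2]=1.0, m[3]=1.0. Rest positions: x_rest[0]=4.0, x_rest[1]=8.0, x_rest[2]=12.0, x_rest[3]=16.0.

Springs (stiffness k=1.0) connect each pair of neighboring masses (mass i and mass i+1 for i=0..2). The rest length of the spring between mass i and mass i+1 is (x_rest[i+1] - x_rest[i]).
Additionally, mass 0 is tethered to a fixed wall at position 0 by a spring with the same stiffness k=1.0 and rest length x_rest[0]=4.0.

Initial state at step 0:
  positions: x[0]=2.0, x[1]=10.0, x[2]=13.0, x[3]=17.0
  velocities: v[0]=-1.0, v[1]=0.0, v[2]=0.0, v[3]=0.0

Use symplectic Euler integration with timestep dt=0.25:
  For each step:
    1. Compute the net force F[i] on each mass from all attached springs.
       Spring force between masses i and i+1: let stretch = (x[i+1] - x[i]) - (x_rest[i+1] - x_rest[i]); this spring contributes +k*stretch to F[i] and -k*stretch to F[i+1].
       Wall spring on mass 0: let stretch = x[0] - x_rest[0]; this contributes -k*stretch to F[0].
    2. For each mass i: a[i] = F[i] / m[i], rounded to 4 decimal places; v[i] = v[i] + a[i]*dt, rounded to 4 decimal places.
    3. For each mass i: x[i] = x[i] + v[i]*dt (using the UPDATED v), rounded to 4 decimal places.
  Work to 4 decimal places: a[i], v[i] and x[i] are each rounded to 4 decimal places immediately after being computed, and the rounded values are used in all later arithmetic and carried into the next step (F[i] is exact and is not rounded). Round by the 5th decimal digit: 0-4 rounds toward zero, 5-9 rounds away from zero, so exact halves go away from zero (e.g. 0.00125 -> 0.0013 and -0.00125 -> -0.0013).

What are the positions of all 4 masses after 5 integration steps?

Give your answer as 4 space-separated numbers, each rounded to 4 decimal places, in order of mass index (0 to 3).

Step 0: x=[2.0000 10.0000 13.0000 17.0000] v=[-1.0000 0.0000 0.0000 0.0000]
Step 1: x=[2.1250 9.6875 13.0625 17.0000] v=[0.5000 -1.2500 0.2500 0.0000]
Step 2: x=[2.5899 9.1133 13.1602 17.0039] v=[1.8594 -2.2969 0.3906 0.0156]
Step 3: x=[3.3006 8.3843 13.2452 17.0176] v=[2.8428 -2.9160 0.3398 0.0547]
Step 4: x=[4.1228 7.6414 13.2621 17.0455] v=[3.2886 -2.9717 0.0677 0.1116]
Step 5: x=[4.9072 7.0299 13.1642 17.0870] v=[3.1376 -2.4462 -0.3916 0.1658]

Answer: 4.9072 7.0299 13.1642 17.0870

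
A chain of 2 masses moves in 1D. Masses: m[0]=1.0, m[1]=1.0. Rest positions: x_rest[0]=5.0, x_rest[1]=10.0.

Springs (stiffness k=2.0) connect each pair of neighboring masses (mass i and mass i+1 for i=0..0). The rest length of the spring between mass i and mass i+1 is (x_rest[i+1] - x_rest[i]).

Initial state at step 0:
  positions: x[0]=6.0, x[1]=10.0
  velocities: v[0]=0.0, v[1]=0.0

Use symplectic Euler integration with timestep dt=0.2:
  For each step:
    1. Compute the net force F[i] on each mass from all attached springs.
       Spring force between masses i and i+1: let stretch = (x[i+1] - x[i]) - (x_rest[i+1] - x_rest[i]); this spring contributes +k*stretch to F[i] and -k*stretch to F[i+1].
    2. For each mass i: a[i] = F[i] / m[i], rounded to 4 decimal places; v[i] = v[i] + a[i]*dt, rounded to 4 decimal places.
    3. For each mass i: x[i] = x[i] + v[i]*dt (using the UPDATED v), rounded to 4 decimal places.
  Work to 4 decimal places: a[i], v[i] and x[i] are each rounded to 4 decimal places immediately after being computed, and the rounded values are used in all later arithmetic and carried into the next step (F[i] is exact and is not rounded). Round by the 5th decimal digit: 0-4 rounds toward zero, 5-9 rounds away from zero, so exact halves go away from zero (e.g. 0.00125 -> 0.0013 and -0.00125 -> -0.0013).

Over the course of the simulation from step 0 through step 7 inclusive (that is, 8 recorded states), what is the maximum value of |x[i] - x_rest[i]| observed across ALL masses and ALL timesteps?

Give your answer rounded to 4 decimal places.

Step 0: x=[6.0000 10.0000] v=[0.0000 0.0000]
Step 1: x=[5.9200 10.0800] v=[-0.4000 0.4000]
Step 2: x=[5.7728 10.2272] v=[-0.7360 0.7360]
Step 3: x=[5.5820 10.4180] v=[-0.9542 0.9542]
Step 4: x=[5.3780 10.6220] v=[-1.0198 1.0198]
Step 5: x=[5.1936 10.8064] v=[-0.9222 0.9222]
Step 6: x=[5.0582 10.9418] v=[-0.6771 0.6771]
Step 7: x=[4.9935 11.0065] v=[-0.3237 0.3237]
Max displacement = 1.0065

Answer: 1.0065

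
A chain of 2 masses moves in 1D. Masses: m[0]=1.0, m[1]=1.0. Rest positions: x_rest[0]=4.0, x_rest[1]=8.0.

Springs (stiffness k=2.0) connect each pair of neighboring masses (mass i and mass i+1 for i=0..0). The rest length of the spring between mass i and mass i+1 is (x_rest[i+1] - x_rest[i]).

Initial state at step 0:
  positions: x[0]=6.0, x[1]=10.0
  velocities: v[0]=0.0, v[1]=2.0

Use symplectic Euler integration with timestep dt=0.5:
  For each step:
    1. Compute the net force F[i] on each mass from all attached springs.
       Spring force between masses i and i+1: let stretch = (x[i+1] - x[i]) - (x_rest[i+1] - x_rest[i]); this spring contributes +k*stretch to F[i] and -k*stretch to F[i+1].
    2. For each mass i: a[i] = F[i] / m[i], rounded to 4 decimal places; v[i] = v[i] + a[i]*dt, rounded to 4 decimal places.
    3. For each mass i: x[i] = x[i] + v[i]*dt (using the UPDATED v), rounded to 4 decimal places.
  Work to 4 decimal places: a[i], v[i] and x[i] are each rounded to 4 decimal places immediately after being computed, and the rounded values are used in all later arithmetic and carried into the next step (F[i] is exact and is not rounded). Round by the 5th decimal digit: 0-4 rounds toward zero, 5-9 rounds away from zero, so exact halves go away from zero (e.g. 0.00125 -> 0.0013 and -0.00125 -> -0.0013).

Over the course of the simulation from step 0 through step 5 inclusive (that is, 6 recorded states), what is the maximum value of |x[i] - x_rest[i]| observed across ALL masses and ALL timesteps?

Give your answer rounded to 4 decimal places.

Answer: 5.0000

Derivation:
Step 0: x=[6.0000 10.0000] v=[0.0000 2.0000]
Step 1: x=[6.0000 11.0000] v=[0.0000 2.0000]
Step 2: x=[6.5000 11.5000] v=[1.0000 1.0000]
Step 3: x=[7.5000 11.5000] v=[2.0000 0.0000]
Step 4: x=[8.5000 11.5000] v=[2.0000 0.0000]
Step 5: x=[9.0000 12.0000] v=[1.0000 1.0000]
Max displacement = 5.0000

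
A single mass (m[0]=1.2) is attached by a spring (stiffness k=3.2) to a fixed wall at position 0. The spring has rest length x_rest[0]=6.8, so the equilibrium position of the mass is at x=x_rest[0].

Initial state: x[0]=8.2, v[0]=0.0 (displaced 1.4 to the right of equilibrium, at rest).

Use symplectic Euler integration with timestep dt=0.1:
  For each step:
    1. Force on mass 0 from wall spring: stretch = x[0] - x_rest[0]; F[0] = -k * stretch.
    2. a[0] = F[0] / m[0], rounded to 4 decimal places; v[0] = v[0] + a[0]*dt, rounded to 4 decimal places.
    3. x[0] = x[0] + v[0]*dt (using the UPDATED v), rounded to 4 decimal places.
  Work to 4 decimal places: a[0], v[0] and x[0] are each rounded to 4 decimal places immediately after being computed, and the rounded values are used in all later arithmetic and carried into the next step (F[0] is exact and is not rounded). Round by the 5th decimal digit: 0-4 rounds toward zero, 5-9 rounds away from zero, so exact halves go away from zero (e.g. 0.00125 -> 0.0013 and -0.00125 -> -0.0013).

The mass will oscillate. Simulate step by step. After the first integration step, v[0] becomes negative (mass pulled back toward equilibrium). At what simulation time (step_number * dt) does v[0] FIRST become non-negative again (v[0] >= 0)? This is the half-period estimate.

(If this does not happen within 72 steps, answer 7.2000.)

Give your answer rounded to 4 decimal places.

Step 0: x=[8.2000] v=[0.0000]
Step 1: x=[8.1627] v=[-0.3733]
Step 2: x=[8.0890] v=[-0.7367]
Step 3: x=[7.9810] v=[-1.0804]
Step 4: x=[7.8415] v=[-1.3953]
Step 5: x=[7.6742] v=[-1.6730]
Step 6: x=[7.4836] v=[-1.9061]
Step 7: x=[7.2748] v=[-2.0884]
Step 8: x=[7.0533] v=[-2.2150]
Step 9: x=[6.8250] v=[-2.2826]
Step 10: x=[6.5961] v=[-2.2893]
Step 11: x=[6.3726] v=[-2.2349]
Step 12: x=[6.1605] v=[-2.1209]
Step 13: x=[5.9655] v=[-1.9504]
Step 14: x=[5.7927] v=[-1.7279]
Step 15: x=[5.6468] v=[-1.4593]
Step 16: x=[5.5316] v=[-1.1518]
Step 17: x=[5.4502] v=[-0.8136]
Step 18: x=[5.4048] v=[-0.4537]
Step 19: x=[5.3966] v=[-0.0817]
Step 20: x=[5.4259] v=[0.2925]
First v>=0 after going negative at step 20, time=2.0000

Answer: 2.0000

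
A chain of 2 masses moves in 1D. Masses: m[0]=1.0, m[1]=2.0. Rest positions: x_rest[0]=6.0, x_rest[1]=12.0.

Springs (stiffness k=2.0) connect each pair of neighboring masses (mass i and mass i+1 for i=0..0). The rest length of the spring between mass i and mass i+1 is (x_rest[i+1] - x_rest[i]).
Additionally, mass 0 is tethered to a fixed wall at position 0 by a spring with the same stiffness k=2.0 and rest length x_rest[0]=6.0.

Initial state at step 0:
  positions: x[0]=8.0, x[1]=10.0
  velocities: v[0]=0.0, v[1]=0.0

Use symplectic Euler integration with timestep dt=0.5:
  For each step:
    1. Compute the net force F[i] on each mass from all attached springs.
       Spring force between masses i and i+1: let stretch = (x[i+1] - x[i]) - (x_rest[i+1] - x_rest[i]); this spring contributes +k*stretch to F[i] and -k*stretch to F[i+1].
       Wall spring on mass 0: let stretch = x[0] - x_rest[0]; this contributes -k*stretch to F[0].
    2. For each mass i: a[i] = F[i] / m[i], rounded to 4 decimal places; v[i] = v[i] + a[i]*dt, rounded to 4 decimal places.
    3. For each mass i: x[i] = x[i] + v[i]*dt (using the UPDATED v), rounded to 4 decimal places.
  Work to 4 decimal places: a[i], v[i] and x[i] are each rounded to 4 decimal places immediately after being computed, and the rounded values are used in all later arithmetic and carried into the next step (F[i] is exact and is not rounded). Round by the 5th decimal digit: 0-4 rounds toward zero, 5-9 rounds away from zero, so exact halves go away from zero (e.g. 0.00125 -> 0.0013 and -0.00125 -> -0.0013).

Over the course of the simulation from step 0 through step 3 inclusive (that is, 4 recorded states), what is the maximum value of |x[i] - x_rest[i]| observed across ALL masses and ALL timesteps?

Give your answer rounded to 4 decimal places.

Answer: 3.5000

Derivation:
Step 0: x=[8.0000 10.0000] v=[0.0000 0.0000]
Step 1: x=[5.0000 11.0000] v=[-6.0000 2.0000]
Step 2: x=[2.5000 12.0000] v=[-5.0000 2.0000]
Step 3: x=[3.5000 12.1250] v=[2.0000 0.2500]
Max displacement = 3.5000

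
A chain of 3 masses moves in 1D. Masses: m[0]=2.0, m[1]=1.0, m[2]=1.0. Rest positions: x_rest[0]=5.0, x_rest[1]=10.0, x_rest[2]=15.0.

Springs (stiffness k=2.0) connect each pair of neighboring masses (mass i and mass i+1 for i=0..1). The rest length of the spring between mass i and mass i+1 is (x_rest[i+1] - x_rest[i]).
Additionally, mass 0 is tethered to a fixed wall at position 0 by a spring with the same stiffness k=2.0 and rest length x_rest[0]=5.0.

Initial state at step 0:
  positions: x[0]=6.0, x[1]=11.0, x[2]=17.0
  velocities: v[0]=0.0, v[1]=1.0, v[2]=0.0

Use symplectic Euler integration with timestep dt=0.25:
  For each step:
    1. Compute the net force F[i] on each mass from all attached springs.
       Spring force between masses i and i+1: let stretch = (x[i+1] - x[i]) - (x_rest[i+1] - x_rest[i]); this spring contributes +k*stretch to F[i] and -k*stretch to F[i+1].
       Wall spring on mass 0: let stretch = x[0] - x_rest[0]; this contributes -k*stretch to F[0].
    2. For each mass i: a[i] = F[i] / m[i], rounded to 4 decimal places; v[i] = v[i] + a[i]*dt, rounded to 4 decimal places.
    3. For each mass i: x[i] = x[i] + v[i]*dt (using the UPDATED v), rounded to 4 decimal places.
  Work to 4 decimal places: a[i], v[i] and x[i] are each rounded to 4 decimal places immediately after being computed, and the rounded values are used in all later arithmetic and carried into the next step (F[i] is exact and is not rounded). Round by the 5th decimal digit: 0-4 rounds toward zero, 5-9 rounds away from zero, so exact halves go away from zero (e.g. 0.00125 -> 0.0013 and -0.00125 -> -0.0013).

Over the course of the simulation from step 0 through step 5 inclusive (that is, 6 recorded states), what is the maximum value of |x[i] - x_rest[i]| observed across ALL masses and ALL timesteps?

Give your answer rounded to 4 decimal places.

Step 0: x=[6.0000 11.0000 17.0000] v=[0.0000 1.0000 0.0000]
Step 1: x=[5.9375 11.3750 16.8750] v=[-0.2500 1.5000 -0.5000]
Step 2: x=[5.8438 11.7578 16.6875] v=[-0.3750 1.5313 -0.7500]
Step 3: x=[5.7544 12.0176 16.5088] v=[-0.3575 1.0392 -0.7149]
Step 4: x=[5.6968 12.0559 16.3937] v=[-0.2303 0.1532 -0.4605]
Step 5: x=[5.6806 11.8415 16.3614] v=[-0.0647 -0.8575 -0.1294]
Max displacement = 2.0559

Answer: 2.0559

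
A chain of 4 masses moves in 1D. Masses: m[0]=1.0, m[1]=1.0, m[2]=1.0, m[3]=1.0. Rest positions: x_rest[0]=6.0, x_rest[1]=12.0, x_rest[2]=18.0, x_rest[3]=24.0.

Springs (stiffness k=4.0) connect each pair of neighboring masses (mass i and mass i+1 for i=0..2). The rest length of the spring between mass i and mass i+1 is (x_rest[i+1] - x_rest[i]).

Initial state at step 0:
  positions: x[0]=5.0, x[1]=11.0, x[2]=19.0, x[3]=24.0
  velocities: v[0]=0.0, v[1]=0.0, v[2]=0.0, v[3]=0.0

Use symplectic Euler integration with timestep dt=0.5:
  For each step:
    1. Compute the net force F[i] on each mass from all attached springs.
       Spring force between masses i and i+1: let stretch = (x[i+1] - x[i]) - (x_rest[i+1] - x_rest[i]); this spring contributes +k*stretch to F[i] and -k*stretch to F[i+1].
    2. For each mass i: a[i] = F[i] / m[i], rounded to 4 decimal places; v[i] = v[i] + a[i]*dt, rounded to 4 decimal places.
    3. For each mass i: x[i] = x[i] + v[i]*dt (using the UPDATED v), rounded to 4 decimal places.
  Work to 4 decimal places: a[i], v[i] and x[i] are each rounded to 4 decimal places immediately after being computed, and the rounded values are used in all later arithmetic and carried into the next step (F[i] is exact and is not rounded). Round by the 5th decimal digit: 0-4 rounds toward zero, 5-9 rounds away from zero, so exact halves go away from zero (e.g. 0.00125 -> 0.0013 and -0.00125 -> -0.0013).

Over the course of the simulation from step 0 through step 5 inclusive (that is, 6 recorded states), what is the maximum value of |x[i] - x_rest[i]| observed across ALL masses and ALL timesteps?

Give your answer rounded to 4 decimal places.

Answer: 2.0000

Derivation:
Step 0: x=[5.0000 11.0000 19.0000 24.0000] v=[0.0000 0.0000 0.0000 0.0000]
Step 1: x=[5.0000 13.0000 16.0000 25.0000] v=[0.0000 4.0000 -6.0000 2.0000]
Step 2: x=[7.0000 10.0000 19.0000 23.0000] v=[4.0000 -6.0000 6.0000 -4.0000]
Step 3: x=[6.0000 13.0000 17.0000 23.0000] v=[-2.0000 6.0000 -4.0000 0.0000]
Step 4: x=[6.0000 13.0000 17.0000 23.0000] v=[0.0000 0.0000 0.0000 0.0000]
Step 5: x=[7.0000 10.0000 19.0000 23.0000] v=[2.0000 -6.0000 4.0000 0.0000]
Max displacement = 2.0000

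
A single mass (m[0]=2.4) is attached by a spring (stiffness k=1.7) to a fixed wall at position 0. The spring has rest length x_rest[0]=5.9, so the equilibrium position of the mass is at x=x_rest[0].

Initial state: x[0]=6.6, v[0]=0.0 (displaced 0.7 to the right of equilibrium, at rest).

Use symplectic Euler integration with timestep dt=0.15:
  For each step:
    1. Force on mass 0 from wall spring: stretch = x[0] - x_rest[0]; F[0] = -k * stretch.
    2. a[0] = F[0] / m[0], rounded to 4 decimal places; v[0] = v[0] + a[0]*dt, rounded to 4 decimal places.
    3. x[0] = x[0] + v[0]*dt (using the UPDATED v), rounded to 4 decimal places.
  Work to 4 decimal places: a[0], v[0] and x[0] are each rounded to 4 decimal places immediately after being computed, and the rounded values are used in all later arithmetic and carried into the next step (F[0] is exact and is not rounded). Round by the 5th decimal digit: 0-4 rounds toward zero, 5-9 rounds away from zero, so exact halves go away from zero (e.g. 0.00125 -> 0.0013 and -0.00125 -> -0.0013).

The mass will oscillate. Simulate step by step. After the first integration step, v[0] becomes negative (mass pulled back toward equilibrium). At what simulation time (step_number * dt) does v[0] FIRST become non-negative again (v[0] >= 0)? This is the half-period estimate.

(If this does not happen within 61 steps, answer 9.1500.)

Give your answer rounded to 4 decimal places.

Answer: 3.7500

Derivation:
Step 0: x=[6.6000] v=[0.0000]
Step 1: x=[6.5888] v=[-0.0744]
Step 2: x=[6.5667] v=[-0.1476]
Step 3: x=[6.5339] v=[-0.2184]
Step 4: x=[6.4910] v=[-0.2858]
Step 5: x=[6.4387] v=[-0.3486]
Step 6: x=[6.3778] v=[-0.4058]
Step 7: x=[6.3093] v=[-0.4566]
Step 8: x=[6.2343] v=[-0.5001]
Step 9: x=[6.1540] v=[-0.5356]
Step 10: x=[6.0696] v=[-0.5626]
Step 11: x=[5.9825] v=[-0.5806]
Step 12: x=[5.8941] v=[-0.5894]
Step 13: x=[5.8058] v=[-0.5888]
Step 14: x=[5.7190] v=[-0.5788]
Step 15: x=[5.6351] v=[-0.5596]
Step 16: x=[5.5554] v=[-0.5315]
Step 17: x=[5.4812] v=[-0.4949]
Step 18: x=[5.4136] v=[-0.4504]
Step 19: x=[5.3538] v=[-0.3987]
Step 20: x=[5.3027] v=[-0.3407]
Step 21: x=[5.2611] v=[-0.2772]
Step 22: x=[5.2297] v=[-0.2093]
Step 23: x=[5.2090] v=[-0.1381]
Step 24: x=[5.1993] v=[-0.0647]
Step 25: x=[5.2008] v=[0.0097]
First v>=0 after going negative at step 25, time=3.7500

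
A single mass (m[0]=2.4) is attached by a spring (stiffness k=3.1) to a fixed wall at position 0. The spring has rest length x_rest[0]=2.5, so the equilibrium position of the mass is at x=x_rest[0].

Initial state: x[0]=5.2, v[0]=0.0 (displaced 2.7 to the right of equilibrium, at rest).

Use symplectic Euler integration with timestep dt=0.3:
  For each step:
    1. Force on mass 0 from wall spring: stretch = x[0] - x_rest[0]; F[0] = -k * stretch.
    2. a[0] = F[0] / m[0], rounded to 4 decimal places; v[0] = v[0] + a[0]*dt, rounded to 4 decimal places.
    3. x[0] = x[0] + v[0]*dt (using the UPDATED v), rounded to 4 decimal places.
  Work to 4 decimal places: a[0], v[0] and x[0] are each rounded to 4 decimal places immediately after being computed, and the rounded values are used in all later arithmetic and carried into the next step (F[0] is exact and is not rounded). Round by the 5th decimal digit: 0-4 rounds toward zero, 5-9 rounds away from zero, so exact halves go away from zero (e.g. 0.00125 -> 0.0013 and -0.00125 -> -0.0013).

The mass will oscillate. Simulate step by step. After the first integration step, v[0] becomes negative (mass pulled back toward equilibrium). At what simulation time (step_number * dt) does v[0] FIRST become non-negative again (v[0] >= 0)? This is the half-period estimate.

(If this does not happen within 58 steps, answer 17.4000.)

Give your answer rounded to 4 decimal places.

Answer: 3.0000

Derivation:
Step 0: x=[5.2000] v=[0.0000]
Step 1: x=[4.8861] v=[-1.0463]
Step 2: x=[4.2948] v=[-1.9709]
Step 3: x=[3.4949] v=[-2.6664]
Step 4: x=[2.5793] v=[-3.0519]
Step 5: x=[1.6545] v=[-3.0826]
Step 6: x=[0.8280] v=[-2.7550]
Step 7: x=[0.1959] v=[-2.1071]
Step 8: x=[-0.1684] v=[-1.2143]
Step 9: x=[-0.2225] v=[-0.1803]
Step 10: x=[0.0399] v=[0.8747]
First v>=0 after going negative at step 10, time=3.0000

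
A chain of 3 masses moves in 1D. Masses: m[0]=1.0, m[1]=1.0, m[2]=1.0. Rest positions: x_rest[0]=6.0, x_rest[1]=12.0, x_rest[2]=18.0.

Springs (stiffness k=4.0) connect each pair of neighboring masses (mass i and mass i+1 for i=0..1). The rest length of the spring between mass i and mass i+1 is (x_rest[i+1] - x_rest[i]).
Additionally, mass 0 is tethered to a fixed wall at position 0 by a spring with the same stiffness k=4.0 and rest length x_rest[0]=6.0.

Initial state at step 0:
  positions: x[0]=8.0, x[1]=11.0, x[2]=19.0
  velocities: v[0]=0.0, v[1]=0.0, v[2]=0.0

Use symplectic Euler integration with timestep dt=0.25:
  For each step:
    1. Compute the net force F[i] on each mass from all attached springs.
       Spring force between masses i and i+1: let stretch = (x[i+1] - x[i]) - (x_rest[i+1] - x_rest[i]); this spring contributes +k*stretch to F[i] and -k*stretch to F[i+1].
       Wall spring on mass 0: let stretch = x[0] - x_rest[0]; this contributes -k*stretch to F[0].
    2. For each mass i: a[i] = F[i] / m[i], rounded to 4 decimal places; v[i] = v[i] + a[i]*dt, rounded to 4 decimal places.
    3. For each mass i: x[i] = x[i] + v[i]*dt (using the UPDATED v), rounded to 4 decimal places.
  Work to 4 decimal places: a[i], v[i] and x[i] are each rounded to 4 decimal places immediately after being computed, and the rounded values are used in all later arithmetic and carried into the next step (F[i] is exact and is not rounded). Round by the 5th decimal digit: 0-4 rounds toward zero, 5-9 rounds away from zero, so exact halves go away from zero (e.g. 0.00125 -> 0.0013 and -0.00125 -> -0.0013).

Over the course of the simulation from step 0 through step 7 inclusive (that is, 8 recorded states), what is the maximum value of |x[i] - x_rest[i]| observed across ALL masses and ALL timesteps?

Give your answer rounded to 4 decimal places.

Answer: 2.0625

Derivation:
Step 0: x=[8.0000 11.0000 19.0000] v=[0.0000 0.0000 0.0000]
Step 1: x=[6.7500 12.2500 18.5000] v=[-5.0000 5.0000 -2.0000]
Step 2: x=[5.1875 13.6875 17.9375] v=[-6.2500 5.7500 -2.2500]
Step 3: x=[4.4531 14.0625 17.8125] v=[-2.9375 1.5000 -0.5000]
Step 4: x=[5.0078 12.9727 18.2500] v=[2.2188 -4.3594 1.7500]
Step 5: x=[6.3018 11.2110 18.8682] v=[5.1759 -7.0470 2.4727]
Step 6: x=[7.2476 10.1363 19.0721] v=[3.7833 -4.2990 0.8155]
Step 7: x=[7.1037 10.5733 18.5420] v=[-0.5756 1.7481 -2.1203]
Max displacement = 2.0625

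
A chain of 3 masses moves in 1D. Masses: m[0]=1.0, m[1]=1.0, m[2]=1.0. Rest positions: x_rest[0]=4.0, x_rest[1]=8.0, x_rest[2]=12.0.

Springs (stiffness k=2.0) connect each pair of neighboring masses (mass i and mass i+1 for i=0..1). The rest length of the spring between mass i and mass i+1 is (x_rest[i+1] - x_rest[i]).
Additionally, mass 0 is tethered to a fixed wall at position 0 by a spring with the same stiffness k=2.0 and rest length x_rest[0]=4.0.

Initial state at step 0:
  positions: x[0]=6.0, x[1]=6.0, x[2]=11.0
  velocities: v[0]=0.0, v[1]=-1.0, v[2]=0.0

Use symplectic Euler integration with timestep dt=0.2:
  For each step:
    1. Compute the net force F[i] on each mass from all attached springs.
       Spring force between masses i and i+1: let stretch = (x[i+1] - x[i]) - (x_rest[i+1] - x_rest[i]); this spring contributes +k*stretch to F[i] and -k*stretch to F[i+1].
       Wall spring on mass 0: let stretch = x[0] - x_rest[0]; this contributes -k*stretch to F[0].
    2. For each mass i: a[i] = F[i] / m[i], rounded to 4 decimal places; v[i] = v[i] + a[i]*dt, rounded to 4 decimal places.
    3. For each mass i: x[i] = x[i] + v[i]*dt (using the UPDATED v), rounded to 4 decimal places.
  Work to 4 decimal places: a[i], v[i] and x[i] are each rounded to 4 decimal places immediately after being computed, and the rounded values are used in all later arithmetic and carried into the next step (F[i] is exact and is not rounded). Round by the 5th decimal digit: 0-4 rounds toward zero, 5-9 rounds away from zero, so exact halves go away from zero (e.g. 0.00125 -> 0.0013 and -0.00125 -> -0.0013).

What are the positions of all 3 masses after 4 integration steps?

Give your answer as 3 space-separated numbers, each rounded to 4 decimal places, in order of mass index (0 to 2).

Step 0: x=[6.0000 6.0000 11.0000] v=[0.0000 -1.0000 0.0000]
Step 1: x=[5.5200 6.2000 10.9200] v=[-2.4000 1.0000 -0.4000]
Step 2: x=[4.6528 6.7232 10.7824] v=[-4.3360 2.6160 -0.6880]
Step 3: x=[3.5790 7.4055 10.6401] v=[-5.3690 3.4115 -0.7117]
Step 4: x=[2.5250 8.0404 10.5590] v=[-5.2700 3.1747 -0.4055]

Answer: 2.5250 8.0404 10.5590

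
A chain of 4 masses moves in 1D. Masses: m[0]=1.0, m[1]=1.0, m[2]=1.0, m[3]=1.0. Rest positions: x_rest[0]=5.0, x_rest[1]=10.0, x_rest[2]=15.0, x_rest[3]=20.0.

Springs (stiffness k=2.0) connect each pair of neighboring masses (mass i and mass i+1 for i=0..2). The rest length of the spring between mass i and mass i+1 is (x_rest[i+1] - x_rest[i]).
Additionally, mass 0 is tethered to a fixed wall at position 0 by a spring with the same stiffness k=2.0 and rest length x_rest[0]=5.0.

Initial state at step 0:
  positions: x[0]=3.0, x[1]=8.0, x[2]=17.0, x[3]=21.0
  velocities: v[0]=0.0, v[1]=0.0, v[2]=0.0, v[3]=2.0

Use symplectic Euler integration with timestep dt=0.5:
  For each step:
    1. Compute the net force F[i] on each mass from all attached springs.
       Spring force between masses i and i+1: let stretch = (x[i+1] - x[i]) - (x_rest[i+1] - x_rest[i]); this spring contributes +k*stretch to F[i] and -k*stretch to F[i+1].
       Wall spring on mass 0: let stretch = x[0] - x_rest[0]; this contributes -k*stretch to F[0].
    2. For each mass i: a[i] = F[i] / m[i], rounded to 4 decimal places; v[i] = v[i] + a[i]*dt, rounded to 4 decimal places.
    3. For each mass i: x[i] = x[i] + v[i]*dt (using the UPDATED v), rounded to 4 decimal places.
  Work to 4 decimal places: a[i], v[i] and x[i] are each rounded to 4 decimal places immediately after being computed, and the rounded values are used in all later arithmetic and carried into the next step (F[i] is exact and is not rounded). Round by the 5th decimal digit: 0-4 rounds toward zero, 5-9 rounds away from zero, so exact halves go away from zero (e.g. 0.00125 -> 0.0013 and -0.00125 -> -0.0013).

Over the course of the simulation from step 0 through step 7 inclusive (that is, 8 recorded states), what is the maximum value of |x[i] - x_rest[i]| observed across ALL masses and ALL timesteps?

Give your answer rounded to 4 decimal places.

Answer: 3.3438

Derivation:
Step 0: x=[3.0000 8.0000 17.0000 21.0000] v=[0.0000 0.0000 0.0000 2.0000]
Step 1: x=[4.0000 10.0000 14.5000 22.5000] v=[2.0000 4.0000 -5.0000 3.0000]
Step 2: x=[6.0000 11.2500 13.7500 22.5000] v=[4.0000 2.5000 -1.5000 0.0000]
Step 3: x=[7.6250 11.1250 16.1250 20.6250] v=[3.2500 -0.2500 4.7500 -3.7500]
Step 4: x=[7.1875 11.7500 18.2500 19.0000] v=[-0.8750 1.2500 4.2500 -3.2500]
Step 5: x=[5.4375 13.3438 17.5000 19.5000] v=[-3.5000 3.1875 -1.5000 1.0000]
Step 6: x=[4.9219 13.0625 15.6719 21.5000] v=[-1.0312 -0.5626 -3.6562 4.0000]
Step 7: x=[6.0157 10.0156 15.4532 23.0860] v=[2.1875 -6.0938 -0.4375 3.1719]
Max displacement = 3.3438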